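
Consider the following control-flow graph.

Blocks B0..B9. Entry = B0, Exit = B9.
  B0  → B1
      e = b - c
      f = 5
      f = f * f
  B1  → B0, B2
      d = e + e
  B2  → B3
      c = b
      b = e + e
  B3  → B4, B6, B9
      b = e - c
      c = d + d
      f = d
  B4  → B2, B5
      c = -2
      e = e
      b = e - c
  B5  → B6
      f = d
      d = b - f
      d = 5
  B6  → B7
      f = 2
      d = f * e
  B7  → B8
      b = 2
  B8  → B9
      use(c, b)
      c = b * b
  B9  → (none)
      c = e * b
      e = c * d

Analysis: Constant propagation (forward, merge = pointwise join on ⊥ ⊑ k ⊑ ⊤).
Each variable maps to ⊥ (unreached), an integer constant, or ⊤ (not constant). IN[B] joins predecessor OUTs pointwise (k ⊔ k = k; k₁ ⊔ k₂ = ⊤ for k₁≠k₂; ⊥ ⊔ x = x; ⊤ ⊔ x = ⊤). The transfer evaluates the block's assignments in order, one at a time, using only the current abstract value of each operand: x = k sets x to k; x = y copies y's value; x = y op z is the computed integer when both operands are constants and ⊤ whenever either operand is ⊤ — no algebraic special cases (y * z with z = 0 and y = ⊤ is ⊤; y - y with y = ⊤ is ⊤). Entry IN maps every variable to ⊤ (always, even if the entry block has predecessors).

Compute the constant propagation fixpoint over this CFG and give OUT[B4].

Answer: {a: ⊤, b: ⊤, c: -2, d: ⊤, e: ⊤, f: ⊤}

Working:
Converged values:
  B0:   IN=(all ⊤)   OUT={f:25; rest ⊤}
  B1:   IN={f:25; rest ⊤}   OUT={f:25; rest ⊤}
  B2:   IN=(all ⊤)   OUT=(all ⊤)
  B3:   IN=(all ⊤)   OUT=(all ⊤)
  B4:   IN=(all ⊤)   OUT={c:-2; rest ⊤}
  B5:   IN={c:-2; rest ⊤}   OUT={c:-2, d:5; rest ⊤}
  B6:   IN=(all ⊤)   OUT={f:2; rest ⊤}
  B7:   IN={f:2; rest ⊤}   OUT={b:2, f:2; rest ⊤}
  B8:   IN={b:2, f:2; rest ⊤}   OUT={b:2, c:4, f:2; rest ⊤}
  B9:   IN=(all ⊤)   OUT=(all ⊤)

Merge at B4: IN[B4] = OUT[B3] = {a: ⊤, b: ⊤, c: ⊤, d: ⊤, e: ⊤, f: ⊤}
Applying B4's transfer function to that IN value gives OUT[B4] (row B4 above).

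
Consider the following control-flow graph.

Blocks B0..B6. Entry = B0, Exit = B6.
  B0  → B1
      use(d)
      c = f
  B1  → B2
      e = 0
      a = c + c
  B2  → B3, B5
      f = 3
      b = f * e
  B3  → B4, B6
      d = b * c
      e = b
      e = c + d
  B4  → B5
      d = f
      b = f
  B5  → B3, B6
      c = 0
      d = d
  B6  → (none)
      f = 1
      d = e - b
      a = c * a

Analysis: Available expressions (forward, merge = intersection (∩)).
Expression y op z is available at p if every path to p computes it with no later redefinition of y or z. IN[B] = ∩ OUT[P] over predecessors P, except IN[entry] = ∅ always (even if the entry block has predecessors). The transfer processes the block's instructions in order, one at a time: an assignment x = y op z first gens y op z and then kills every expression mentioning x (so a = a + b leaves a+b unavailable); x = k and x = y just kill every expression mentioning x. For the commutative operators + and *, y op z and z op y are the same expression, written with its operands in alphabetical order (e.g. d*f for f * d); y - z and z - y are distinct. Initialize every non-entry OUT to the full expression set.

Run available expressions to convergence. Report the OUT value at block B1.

Per-block solution:
  B0:   IN={}   OUT={}
  B1:   IN={}   OUT={c+c}
  B2:   IN={c+c}   OUT={c+c, e*f}
  B3:   IN={}   OUT={b*c, c+d}
  B4:   IN={b*c, c+d}   OUT={}
  B5:   IN={}   OUT={}
  B6:   IN={}   OUT={e-b}

Merge at B1: IN[B1] = OUT[B0] = {}
Applying B1's transfer function to that IN value gives OUT[B1] (row B1 above).

Answer: {c+c}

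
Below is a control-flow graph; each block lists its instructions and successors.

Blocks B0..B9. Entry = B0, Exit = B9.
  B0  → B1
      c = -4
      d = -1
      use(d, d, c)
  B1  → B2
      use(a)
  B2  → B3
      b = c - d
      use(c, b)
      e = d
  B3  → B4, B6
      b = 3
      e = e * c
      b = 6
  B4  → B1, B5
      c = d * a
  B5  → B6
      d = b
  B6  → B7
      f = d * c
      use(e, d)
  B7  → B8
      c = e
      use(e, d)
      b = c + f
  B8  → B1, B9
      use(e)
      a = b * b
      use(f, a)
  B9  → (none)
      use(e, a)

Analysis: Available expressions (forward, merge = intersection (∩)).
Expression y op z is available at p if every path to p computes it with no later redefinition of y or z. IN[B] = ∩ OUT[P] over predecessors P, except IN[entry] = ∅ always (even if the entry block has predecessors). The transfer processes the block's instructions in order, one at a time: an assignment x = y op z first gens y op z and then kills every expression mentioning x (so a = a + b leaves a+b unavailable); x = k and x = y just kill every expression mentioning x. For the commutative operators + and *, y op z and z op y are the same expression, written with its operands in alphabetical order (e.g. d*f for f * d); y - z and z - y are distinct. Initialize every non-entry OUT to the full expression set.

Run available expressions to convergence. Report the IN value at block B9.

Answer: {b*b, c+f}

Trace:
Converged values:
  B0:   IN={}   OUT={}
  B1:   IN={}   OUT={}
  B2:   IN={}   OUT={c-d}
  B3:   IN={c-d}   OUT={c-d}
  B4:   IN={c-d}   OUT={a*d}
  B5:   IN={a*d}   OUT={}
  B6:   IN={}   OUT={c*d}
  B7:   IN={c*d}   OUT={c+f}
  B8:   IN={c+f}   OUT={b*b, c+f}
  B9:   IN={b*b, c+f}   OUT={b*b, c+f}

Merge at B9: IN[B9] = OUT[B8] = {b*b, c+f}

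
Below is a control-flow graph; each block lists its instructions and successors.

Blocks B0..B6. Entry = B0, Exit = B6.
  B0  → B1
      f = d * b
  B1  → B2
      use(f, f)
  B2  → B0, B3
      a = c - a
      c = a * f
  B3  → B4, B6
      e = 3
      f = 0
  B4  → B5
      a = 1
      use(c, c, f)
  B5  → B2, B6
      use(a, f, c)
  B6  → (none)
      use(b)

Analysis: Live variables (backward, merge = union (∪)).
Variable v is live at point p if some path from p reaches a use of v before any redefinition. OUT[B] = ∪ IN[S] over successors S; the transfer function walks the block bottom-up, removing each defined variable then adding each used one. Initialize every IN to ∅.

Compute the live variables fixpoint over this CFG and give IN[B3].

Converged values:
  B0:  IN={a, b, c, d}  OUT={a, b, c, d, f}
  B1:  IN={a, b, c, d, f}  OUT={a, b, c, d, f}
  B2:  IN={a, b, c, d, f}  OUT={a, b, c, d}
  B3:  IN={b, c, d}  OUT={b, c, d, f}
  B4:  IN={b, c, d, f}  OUT={a, b, c, d, f}
  B5:  IN={a, b, c, d, f}  OUT={a, b, c, d, f}
  B6:  IN={b}  OUT={}

Merge at B3: OUT[B3] = IN[B4] ⊔ IN[B6] = {b, c, d, f}
Applying B3's transfer function to that OUT value gives IN[B3] (row B3 above).

Answer: {b, c, d}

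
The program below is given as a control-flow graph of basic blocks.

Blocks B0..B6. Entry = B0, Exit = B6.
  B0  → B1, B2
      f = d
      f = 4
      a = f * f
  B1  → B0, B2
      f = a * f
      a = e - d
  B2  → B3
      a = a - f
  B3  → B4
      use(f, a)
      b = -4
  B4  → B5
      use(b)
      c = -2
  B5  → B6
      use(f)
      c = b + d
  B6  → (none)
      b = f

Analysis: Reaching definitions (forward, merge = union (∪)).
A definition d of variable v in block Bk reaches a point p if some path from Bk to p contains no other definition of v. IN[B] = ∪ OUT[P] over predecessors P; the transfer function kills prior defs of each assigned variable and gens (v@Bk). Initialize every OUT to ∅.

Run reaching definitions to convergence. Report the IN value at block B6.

Per-block solution:
  B0: | IN={a@B1, f@B1} | OUT={a@B0, f@B0}
  B1: | IN={a@B0, f@B0} | OUT={a@B1, f@B1}
  B2: | IN={a@B0, a@B1, f@B0, f@B1} | OUT={a@B2, f@B0, f@B1}
  B3: | IN={a@B2, f@B0, f@B1} | OUT={a@B2, b@B3, f@B0, f@B1}
  B4: | IN={a@B2, b@B3, f@B0, f@B1} | OUT={a@B2, b@B3, c@B4, f@B0, f@B1}
  B5: | IN={a@B2, b@B3, c@B4, f@B0, f@B1} | OUT={a@B2, b@B3, c@B5, f@B0, f@B1}
  B6: | IN={a@B2, b@B3, c@B5, f@B0, f@B1} | OUT={a@B2, b@B6, c@B5, f@B0, f@B1}

Merge at B6: IN[B6] = OUT[B5] = {a@B2, b@B3, c@B5, f@B0, f@B1}

Answer: {a@B2, b@B3, c@B5, f@B0, f@B1}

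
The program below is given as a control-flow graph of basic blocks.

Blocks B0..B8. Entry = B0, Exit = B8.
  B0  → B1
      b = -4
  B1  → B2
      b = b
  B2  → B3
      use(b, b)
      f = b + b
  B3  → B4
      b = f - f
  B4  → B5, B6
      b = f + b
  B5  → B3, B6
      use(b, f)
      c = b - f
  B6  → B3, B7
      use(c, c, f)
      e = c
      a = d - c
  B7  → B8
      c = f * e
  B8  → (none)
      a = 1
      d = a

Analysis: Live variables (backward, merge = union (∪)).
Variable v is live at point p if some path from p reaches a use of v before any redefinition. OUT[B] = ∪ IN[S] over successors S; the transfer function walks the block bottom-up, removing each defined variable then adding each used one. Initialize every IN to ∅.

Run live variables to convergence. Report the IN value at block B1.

Converged values:
  B0:  IN={c, d}  OUT={b, c, d}
  B1:  IN={b, c, d}  OUT={b, c, d}
  B2:  IN={b, c, d}  OUT={c, d, f}
  B3:  IN={c, d, f}  OUT={b, c, d, f}
  B4:  IN={b, c, d, f}  OUT={b, c, d, f}
  B5:  IN={b, d, f}  OUT={c, d, f}
  B6:  IN={c, d, f}  OUT={c, d, e, f}
  B7:  IN={e, f}  OUT={}
  B8:  IN={}  OUT={}

Merge at B1: OUT[B1] = IN[B2] = {b, c, d}
Applying B1's transfer function to that OUT value gives IN[B1] (row B1 above).

Answer: {b, c, d}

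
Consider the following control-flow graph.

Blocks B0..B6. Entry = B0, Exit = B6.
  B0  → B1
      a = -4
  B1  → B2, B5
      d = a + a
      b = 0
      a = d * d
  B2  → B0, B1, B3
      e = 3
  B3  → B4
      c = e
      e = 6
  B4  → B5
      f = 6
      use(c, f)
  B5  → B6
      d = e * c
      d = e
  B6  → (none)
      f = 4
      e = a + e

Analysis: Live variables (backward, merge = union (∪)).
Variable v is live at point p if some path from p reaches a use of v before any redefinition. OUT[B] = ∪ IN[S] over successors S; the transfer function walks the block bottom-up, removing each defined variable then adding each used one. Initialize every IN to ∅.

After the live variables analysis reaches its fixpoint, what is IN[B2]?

Per-block solution:
  B0:  IN={c, e}  OUT={a, c, e}
  B1:  IN={a, c, e}  OUT={a, c, e}
  B2:  IN={a, c}  OUT={a, c, e}
  B3:  IN={a, e}  OUT={a, c, e}
  B4:  IN={a, c, e}  OUT={a, c, e}
  B5:  IN={a, c, e}  OUT={a, e}
  B6:  IN={a, e}  OUT={}

Merge at B2: OUT[B2] = IN[B0] ⊔ IN[B1] ⊔ IN[B3] = {a, c, e}
Applying B2's transfer function to that OUT value gives IN[B2] (row B2 above).

Answer: {a, c}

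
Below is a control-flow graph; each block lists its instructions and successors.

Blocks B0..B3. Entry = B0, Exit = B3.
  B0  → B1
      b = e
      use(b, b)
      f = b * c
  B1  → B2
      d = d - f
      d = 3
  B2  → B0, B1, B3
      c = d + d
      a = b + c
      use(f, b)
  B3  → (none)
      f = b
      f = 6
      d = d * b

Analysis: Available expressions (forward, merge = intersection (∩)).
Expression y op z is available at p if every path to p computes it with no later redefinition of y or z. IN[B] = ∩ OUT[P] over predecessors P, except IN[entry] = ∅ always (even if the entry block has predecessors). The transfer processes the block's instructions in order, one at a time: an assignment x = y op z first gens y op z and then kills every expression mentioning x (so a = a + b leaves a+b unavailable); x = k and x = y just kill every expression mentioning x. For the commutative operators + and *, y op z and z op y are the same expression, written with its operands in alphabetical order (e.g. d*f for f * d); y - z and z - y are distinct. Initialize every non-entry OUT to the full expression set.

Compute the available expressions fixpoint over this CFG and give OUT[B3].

Answer: {b+c}

Working:
Per-block solution:
  B0:   IN={}   OUT={b*c}
  B1:   IN={}   OUT={}
  B2:   IN={}   OUT={b+c, d+d}
  B3:   IN={b+c, d+d}   OUT={b+c}

Merge at B3: IN[B3] = OUT[B2] = {b+c, d+d}
Applying B3's transfer function to that IN value gives OUT[B3] (row B3 above).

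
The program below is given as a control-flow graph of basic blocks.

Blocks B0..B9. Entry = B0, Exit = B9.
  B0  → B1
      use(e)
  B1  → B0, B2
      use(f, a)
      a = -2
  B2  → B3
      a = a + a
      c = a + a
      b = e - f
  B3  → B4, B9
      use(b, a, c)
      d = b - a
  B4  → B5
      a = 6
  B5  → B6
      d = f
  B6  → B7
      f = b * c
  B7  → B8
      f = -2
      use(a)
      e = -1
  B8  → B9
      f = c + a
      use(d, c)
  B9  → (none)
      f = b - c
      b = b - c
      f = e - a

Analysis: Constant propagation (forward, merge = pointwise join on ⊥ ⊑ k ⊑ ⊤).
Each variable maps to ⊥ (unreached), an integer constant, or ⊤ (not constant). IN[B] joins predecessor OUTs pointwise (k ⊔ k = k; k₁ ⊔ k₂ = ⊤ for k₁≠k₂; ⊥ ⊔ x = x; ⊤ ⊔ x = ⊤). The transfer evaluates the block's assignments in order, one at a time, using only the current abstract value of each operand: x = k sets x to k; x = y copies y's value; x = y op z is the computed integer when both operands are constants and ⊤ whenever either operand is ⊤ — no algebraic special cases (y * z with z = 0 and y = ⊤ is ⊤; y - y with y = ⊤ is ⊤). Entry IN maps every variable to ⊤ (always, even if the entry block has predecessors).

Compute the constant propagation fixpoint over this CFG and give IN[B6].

Converged values:
  B0:   IN=(all ⊤)   OUT=(all ⊤)
  B1:   IN=(all ⊤)   OUT={a:-2; rest ⊤}
  B2:   IN={a:-2; rest ⊤}   OUT={a:-4, c:-8; rest ⊤}
  B3:   IN={a:-4, c:-8; rest ⊤}   OUT={a:-4, c:-8; rest ⊤}
  B4:   IN={a:-4, c:-8; rest ⊤}   OUT={a:6, c:-8; rest ⊤}
  B5:   IN={a:6, c:-8; rest ⊤}   OUT={a:6, c:-8; rest ⊤}
  B6:   IN={a:6, c:-8; rest ⊤}   OUT={a:6, c:-8; rest ⊤}
  B7:   IN={a:6, c:-8; rest ⊤}   OUT={a:6, c:-8, e:-1, f:-2; rest ⊤}
  B8:   IN={a:6, c:-8, e:-1, f:-2; rest ⊤}   OUT={a:6, c:-8, e:-1, f:-2; rest ⊤}
  B9:   IN={c:-8; rest ⊤}   OUT={c:-8; rest ⊤}

Merge at B6: IN[B6] = OUT[B5] = {a: 6, b: ⊤, c: -8, d: ⊤, e: ⊤, f: ⊤}

Answer: {a: 6, b: ⊤, c: -8, d: ⊤, e: ⊤, f: ⊤}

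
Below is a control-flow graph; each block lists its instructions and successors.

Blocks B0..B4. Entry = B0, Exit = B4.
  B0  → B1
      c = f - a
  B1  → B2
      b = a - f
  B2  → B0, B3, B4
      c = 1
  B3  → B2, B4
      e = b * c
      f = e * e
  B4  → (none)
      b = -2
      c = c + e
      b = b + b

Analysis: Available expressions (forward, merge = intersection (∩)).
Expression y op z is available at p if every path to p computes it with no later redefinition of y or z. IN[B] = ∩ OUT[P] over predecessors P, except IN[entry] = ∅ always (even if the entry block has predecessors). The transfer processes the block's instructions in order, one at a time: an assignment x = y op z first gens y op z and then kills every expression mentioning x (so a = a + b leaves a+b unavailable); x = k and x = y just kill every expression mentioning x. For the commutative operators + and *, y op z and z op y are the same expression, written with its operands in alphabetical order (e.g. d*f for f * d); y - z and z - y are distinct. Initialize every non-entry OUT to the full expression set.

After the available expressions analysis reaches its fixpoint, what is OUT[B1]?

Per-block solution:
  B0:   IN={}   OUT={f-a}
  B1:   IN={f-a}   OUT={a-f, f-a}
  B2:   IN={}   OUT={}
  B3:   IN={}   OUT={b*c, e*e}
  B4:   IN={}   OUT={}

Merge at B1: IN[B1] = OUT[B0] = {f-a}
Applying B1's transfer function to that IN value gives OUT[B1] (row B1 above).

Answer: {a-f, f-a}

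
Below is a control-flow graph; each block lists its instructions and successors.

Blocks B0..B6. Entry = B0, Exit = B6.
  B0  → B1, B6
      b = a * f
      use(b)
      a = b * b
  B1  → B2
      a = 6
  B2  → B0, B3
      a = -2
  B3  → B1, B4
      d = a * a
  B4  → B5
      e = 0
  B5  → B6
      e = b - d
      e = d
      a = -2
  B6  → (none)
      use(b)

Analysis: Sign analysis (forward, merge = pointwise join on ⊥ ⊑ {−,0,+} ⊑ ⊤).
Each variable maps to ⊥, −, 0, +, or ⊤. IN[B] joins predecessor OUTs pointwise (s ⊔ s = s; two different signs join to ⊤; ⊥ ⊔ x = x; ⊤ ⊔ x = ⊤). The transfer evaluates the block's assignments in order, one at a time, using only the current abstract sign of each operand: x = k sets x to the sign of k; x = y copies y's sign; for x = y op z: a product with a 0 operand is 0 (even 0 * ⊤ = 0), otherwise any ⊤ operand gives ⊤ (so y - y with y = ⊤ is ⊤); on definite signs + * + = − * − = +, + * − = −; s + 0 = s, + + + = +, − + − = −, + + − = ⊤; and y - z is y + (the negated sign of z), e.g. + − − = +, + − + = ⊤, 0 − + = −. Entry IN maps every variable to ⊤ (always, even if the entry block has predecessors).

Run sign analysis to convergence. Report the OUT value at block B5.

Converged values:
  B0: | IN=(all ⊤) | OUT=(all ⊤)
  B1: | IN=(all ⊤) | OUT={a:+; rest ⊤}
  B2: | IN={a:+; rest ⊤} | OUT={a:-; rest ⊤}
  B3: | IN={a:-; rest ⊤} | OUT={a:-, d:+; rest ⊤}
  B4: | IN={a:-, d:+; rest ⊤} | OUT={a:-, d:+, e:0; rest ⊤}
  B5: | IN={a:-, d:+, e:0; rest ⊤} | OUT={a:-, d:+, e:+; rest ⊤}
  B6: | IN=(all ⊤) | OUT=(all ⊤)

Merge at B5: IN[B5] = OUT[B4] = {a: -, b: ⊤, c: ⊤, d: +, e: 0, f: ⊤}
Applying B5's transfer function to that IN value gives OUT[B5] (row B5 above).

Answer: {a: -, b: ⊤, c: ⊤, d: +, e: +, f: ⊤}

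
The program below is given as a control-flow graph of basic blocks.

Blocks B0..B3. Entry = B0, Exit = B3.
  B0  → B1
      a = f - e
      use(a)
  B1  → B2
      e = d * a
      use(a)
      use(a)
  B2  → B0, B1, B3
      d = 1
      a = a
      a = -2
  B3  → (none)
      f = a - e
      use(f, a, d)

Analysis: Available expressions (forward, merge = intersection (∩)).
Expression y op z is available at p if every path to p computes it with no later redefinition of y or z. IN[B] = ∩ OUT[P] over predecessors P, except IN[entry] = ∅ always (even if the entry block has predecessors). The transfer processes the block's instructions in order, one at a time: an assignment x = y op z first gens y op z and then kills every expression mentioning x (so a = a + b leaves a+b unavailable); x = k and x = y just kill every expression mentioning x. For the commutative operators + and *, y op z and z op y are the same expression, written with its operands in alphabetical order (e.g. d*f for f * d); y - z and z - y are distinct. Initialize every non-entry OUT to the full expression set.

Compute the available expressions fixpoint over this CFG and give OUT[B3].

Per-block solution:
  B0:  IN={}  OUT={f-e}
  B1:  IN={}  OUT={a*d}
  B2:  IN={a*d}  OUT={}
  B3:  IN={}  OUT={a-e}

Merge at B3: IN[B3] = OUT[B2] = {}
Applying B3's transfer function to that IN value gives OUT[B3] (row B3 above).

Answer: {a-e}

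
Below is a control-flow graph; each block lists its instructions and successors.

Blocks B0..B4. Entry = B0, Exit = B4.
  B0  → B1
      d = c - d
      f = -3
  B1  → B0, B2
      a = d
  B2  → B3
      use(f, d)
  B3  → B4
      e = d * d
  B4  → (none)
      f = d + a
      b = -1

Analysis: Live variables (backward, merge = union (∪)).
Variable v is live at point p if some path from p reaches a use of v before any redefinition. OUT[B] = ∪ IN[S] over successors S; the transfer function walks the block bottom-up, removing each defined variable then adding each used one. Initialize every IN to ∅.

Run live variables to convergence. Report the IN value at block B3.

Answer: {a, d}

Trace:
Per-block solution:
  B0: | IN={c, d} | OUT={c, d, f}
  B1: | IN={c, d, f} | OUT={a, c, d, f}
  B2: | IN={a, d, f} | OUT={a, d}
  B3: | IN={a, d} | OUT={a, d}
  B4: | IN={a, d} | OUT={}

Merge at B3: OUT[B3] = IN[B4] = {a, d}
Applying B3's transfer function to that OUT value gives IN[B3] (row B3 above).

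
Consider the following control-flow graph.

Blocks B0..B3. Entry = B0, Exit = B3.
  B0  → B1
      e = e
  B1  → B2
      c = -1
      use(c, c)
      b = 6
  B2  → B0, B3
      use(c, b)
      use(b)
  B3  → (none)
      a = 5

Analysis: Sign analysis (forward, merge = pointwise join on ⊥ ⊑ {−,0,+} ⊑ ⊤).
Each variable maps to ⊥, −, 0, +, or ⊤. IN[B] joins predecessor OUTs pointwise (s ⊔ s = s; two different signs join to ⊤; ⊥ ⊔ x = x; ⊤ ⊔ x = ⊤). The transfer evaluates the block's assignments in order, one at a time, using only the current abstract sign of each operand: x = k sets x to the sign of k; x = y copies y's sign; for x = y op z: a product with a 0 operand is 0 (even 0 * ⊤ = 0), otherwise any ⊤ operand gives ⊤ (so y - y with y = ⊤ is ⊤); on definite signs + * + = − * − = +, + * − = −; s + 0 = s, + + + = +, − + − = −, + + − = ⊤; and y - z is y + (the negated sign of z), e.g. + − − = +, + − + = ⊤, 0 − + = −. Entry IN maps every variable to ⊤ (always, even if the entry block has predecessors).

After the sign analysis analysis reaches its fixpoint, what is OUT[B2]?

Answer: {a: ⊤, b: +, c: -, d: ⊤, e: ⊤, f: ⊤}

Trace:
Per-block solution:
  B0:   IN=(all ⊤)   OUT=(all ⊤)
  B1:   IN=(all ⊤)   OUT={b:+, c:-; rest ⊤}
  B2:   IN={b:+, c:-; rest ⊤}   OUT={b:+, c:-; rest ⊤}
  B3:   IN={b:+, c:-; rest ⊤}   OUT={a:+, b:+, c:-; rest ⊤}

Merge at B2: IN[B2] = OUT[B1] = {a: ⊤, b: +, c: -, d: ⊤, e: ⊤, f: ⊤}
Applying B2's transfer function to that IN value gives OUT[B2] (row B2 above).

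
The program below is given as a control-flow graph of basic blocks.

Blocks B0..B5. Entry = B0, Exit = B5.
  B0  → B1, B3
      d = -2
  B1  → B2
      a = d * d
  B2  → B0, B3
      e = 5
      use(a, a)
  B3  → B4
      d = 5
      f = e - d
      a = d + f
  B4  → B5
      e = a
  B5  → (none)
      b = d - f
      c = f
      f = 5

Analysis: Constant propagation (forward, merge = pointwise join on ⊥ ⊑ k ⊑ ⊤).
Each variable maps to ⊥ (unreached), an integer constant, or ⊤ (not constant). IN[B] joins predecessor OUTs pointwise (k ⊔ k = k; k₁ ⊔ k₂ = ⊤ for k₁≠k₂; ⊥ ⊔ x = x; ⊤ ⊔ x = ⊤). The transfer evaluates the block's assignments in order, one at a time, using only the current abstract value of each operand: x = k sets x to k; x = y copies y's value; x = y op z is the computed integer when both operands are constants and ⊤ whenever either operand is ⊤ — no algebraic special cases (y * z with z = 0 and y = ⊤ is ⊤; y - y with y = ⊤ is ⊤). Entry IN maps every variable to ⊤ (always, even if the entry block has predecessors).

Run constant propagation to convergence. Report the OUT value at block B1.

Answer: {a: 4, b: ⊤, c: ⊤, d: -2, e: ⊤, f: ⊤}

Trace:
Fixpoint table:
  B0:  IN=(all ⊤)  OUT={d:-2; rest ⊤}
  B1:  IN={d:-2; rest ⊤}  OUT={a:4, d:-2; rest ⊤}
  B2:  IN={a:4, d:-2; rest ⊤}  OUT={a:4, d:-2, e:5; rest ⊤}
  B3:  IN={d:-2; rest ⊤}  OUT={d:5; rest ⊤}
  B4:  IN={d:5; rest ⊤}  OUT={d:5; rest ⊤}
  B5:  IN={d:5; rest ⊤}  OUT={d:5, f:5; rest ⊤}

Merge at B1: IN[B1] = OUT[B0] = {a: ⊤, b: ⊤, c: ⊤, d: -2, e: ⊤, f: ⊤}
Applying B1's transfer function to that IN value gives OUT[B1] (row B1 above).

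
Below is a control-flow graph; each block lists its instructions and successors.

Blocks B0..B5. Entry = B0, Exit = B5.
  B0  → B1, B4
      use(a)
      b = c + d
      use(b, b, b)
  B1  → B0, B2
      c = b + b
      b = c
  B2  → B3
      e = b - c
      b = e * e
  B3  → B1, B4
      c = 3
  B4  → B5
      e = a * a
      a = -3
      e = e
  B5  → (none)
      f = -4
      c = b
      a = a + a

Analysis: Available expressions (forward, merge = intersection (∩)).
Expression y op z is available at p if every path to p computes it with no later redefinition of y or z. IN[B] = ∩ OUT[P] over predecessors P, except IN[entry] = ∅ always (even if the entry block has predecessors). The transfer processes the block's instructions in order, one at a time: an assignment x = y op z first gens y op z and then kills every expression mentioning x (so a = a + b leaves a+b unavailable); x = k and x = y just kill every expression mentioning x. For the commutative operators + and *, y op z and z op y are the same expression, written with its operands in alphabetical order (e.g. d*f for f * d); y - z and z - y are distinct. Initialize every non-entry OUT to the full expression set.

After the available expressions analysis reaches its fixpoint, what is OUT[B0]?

Fixpoint table:
  B0:   IN={}   OUT={c+d}
  B1:   IN={}   OUT={}
  B2:   IN={}   OUT={e*e}
  B3:   IN={e*e}   OUT={e*e}
  B4:   IN={}   OUT={}
  B5:   IN={}   OUT={}

Merge at B0 (entry node, so the boundary value {} is joined with the incoming edge(s)): IN[B0] = {} ∩ OUT[B1] = {}
Applying B0's transfer function to that IN value gives OUT[B0] (row B0 above).

Answer: {c+d}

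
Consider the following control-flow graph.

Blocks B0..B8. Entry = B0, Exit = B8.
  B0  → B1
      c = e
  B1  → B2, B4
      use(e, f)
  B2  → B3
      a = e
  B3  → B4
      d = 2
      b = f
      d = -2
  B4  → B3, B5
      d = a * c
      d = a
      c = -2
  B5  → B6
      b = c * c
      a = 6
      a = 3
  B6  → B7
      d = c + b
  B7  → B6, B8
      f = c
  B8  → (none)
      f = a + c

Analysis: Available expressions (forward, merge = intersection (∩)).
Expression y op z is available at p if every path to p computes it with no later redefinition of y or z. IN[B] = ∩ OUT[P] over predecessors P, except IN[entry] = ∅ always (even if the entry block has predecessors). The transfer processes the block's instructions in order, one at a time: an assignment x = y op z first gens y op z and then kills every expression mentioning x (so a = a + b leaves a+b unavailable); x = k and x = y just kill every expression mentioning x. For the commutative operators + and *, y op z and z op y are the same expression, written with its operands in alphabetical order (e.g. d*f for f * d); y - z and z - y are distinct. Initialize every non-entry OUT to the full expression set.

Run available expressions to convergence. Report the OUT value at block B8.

Converged values:
  B0: | IN={} | OUT={}
  B1: | IN={} | OUT={}
  B2: | IN={} | OUT={}
  B3: | IN={} | OUT={}
  B4: | IN={} | OUT={}
  B5: | IN={} | OUT={c*c}
  B6: | IN={c*c} | OUT={b+c, c*c}
  B7: | IN={b+c, c*c} | OUT={b+c, c*c}
  B8: | IN={b+c, c*c} | OUT={a+c, b+c, c*c}

Merge at B8: IN[B8] = OUT[B7] = {b+c, c*c}
Applying B8's transfer function to that IN value gives OUT[B8] (row B8 above).

Answer: {a+c, b+c, c*c}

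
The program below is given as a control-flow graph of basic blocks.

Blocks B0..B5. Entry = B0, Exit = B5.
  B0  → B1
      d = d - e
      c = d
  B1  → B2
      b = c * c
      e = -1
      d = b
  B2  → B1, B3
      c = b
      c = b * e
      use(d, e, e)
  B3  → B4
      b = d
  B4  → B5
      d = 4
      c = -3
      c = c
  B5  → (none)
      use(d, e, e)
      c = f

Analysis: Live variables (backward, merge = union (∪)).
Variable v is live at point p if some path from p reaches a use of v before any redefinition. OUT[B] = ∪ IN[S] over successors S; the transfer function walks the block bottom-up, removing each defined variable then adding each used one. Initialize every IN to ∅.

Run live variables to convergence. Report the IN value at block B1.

Converged values:
  B0: | IN={d, e, f} | OUT={c, f}
  B1: | IN={c, f} | OUT={b, d, e, f}
  B2: | IN={b, d, e, f} | OUT={c, d, e, f}
  B3: | IN={d, e, f} | OUT={e, f}
  B4: | IN={e, f} | OUT={d, e, f}
  B5: | IN={d, e, f} | OUT={}

Merge at B1: OUT[B1] = IN[B2] = {b, d, e, f}
Applying B1's transfer function to that OUT value gives IN[B1] (row B1 above).

Answer: {c, f}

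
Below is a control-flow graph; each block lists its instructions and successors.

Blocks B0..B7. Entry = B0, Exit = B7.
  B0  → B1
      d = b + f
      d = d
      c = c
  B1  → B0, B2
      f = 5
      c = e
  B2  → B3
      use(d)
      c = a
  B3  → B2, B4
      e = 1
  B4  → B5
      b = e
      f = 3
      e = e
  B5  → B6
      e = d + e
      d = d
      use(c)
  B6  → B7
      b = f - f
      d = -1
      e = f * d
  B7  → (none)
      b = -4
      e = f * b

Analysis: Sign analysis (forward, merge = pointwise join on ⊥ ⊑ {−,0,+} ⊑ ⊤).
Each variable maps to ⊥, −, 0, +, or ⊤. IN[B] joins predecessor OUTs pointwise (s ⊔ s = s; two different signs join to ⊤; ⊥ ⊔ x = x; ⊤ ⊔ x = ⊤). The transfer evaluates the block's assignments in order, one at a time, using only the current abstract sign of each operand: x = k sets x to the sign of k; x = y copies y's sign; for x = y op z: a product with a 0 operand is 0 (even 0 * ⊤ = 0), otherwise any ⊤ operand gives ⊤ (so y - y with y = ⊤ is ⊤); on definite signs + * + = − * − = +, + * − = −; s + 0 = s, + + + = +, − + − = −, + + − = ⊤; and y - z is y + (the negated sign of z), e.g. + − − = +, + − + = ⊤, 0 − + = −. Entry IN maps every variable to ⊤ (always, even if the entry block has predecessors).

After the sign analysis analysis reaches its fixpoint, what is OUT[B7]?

Answer: {a: ⊤, b: -, c: ⊤, d: -, e: -, f: +}

Trace:
Converged values:
  B0:   IN=(all ⊤)   OUT=(all ⊤)
  B1:   IN=(all ⊤)   OUT={f:+; rest ⊤}
  B2:   IN={f:+; rest ⊤}   OUT={f:+; rest ⊤}
  B3:   IN={f:+; rest ⊤}   OUT={e:+, f:+; rest ⊤}
  B4:   IN={e:+, f:+; rest ⊤}   OUT={b:+, e:+, f:+; rest ⊤}
  B5:   IN={b:+, e:+, f:+; rest ⊤}   OUT={b:+, f:+; rest ⊤}
  B6:   IN={b:+, f:+; rest ⊤}   OUT={d:-, e:-, f:+; rest ⊤}
  B7:   IN={d:-, e:-, f:+; rest ⊤}   OUT={b:-, d:-, e:-, f:+; rest ⊤}

Merge at B7: IN[B7] = OUT[B6] = {a: ⊤, b: ⊤, c: ⊤, d: -, e: -, f: +}
Applying B7's transfer function to that IN value gives OUT[B7] (row B7 above).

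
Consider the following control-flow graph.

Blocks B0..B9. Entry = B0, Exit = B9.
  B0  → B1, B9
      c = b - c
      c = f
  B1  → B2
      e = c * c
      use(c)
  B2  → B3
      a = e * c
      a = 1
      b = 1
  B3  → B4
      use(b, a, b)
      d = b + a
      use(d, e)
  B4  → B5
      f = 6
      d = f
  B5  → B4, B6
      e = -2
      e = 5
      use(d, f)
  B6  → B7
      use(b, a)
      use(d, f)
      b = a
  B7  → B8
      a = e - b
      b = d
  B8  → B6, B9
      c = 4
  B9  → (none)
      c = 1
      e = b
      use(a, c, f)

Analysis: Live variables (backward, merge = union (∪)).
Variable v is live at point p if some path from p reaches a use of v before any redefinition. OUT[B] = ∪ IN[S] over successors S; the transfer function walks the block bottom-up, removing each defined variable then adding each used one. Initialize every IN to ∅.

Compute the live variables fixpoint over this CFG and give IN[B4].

Answer: {a, b}

Working:
Per-block solution:
  B0:  IN={a, b, c, f}  OUT={a, b, c, f}
  B1:  IN={c}  OUT={c, e}
  B2:  IN={c, e}  OUT={a, b, e}
  B3:  IN={a, b, e}  OUT={a, b}
  B4:  IN={a, b}  OUT={a, b, d, f}
  B5:  IN={a, b, d, f}  OUT={a, b, d, e, f}
  B6:  IN={a, b, d, e, f}  OUT={b, d, e, f}
  B7:  IN={b, d, e, f}  OUT={a, b, d, e, f}
  B8:  IN={a, b, d, e, f}  OUT={a, b, d, e, f}
  B9:  IN={a, b, f}  OUT={}

Merge at B4: OUT[B4] = IN[B5] = {a, b, d, f}
Applying B4's transfer function to that OUT value gives IN[B4] (row B4 above).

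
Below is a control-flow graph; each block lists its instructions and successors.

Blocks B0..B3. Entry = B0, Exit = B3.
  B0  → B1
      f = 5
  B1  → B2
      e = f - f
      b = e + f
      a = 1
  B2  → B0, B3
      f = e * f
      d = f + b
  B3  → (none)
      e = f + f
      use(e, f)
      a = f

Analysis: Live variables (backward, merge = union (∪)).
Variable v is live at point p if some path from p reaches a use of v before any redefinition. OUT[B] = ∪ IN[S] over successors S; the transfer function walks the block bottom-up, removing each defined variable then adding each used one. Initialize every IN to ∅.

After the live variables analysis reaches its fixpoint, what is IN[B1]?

Answer: {f}

Trace:
Converged values:
  B0:   IN={}   OUT={f}
  B1:   IN={f}   OUT={b, e, f}
  B2:   IN={b, e, f}   OUT={f}
  B3:   IN={f}   OUT={}

Merge at B1: OUT[B1] = IN[B2] = {b, e, f}
Applying B1's transfer function to that OUT value gives IN[B1] (row B1 above).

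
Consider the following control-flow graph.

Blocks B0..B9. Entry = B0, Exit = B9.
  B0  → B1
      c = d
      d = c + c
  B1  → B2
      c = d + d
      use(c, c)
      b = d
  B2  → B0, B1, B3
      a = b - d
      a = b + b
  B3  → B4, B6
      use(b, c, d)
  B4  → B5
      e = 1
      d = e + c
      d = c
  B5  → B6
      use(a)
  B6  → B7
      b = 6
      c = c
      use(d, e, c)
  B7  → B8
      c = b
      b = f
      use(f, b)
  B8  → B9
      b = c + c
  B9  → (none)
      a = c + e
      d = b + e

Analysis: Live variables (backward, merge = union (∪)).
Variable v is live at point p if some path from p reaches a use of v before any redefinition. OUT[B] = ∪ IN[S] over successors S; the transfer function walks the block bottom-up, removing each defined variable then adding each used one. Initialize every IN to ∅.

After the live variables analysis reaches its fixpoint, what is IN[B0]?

Answer: {d, e, f}

Trace:
Converged values:
  B0:   IN={d, e, f}   OUT={d, e, f}
  B1:   IN={d, e, f}   OUT={b, c, d, e, f}
  B2:   IN={b, c, d, e, f}   OUT={a, b, c, d, e, f}
  B3:   IN={a, b, c, d, e, f}   OUT={a, c, d, e, f}
  B4:   IN={a, c, f}   OUT={a, c, d, e, f}
  B5:   IN={a, c, d, e, f}   OUT={c, d, e, f}
  B6:   IN={c, d, e, f}   OUT={b, e, f}
  B7:   IN={b, e, f}   OUT={c, e}
  B8:   IN={c, e}   OUT={b, c, e}
  B9:   IN={b, c, e}   OUT={}

Merge at B0: OUT[B0] = IN[B1] = {d, e, f}
Applying B0's transfer function to that OUT value gives IN[B0] (row B0 above).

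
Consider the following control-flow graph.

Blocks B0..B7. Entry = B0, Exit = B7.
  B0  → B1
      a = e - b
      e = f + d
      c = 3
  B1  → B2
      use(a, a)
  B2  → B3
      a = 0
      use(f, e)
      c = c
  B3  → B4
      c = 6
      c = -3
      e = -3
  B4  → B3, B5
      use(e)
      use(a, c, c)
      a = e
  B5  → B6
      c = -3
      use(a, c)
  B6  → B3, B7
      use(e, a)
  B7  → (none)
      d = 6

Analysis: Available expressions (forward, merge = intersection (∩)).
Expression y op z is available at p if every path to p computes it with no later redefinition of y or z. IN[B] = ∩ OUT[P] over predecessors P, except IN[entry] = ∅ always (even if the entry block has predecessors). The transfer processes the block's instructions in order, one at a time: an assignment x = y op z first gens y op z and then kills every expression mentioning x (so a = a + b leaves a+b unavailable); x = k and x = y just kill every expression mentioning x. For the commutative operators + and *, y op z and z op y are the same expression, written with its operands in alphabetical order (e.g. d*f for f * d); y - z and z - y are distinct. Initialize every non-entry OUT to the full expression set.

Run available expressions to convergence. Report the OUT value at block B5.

Answer: {d+f}

Trace:
Converged values:
  B0:   IN={}   OUT={d+f}
  B1:   IN={d+f}   OUT={d+f}
  B2:   IN={d+f}   OUT={d+f}
  B3:   IN={d+f}   OUT={d+f}
  B4:   IN={d+f}   OUT={d+f}
  B5:   IN={d+f}   OUT={d+f}
  B6:   IN={d+f}   OUT={d+f}
  B7:   IN={d+f}   OUT={}

Merge at B5: IN[B5] = OUT[B4] = {d+f}
Applying B5's transfer function to that IN value gives OUT[B5] (row B5 above).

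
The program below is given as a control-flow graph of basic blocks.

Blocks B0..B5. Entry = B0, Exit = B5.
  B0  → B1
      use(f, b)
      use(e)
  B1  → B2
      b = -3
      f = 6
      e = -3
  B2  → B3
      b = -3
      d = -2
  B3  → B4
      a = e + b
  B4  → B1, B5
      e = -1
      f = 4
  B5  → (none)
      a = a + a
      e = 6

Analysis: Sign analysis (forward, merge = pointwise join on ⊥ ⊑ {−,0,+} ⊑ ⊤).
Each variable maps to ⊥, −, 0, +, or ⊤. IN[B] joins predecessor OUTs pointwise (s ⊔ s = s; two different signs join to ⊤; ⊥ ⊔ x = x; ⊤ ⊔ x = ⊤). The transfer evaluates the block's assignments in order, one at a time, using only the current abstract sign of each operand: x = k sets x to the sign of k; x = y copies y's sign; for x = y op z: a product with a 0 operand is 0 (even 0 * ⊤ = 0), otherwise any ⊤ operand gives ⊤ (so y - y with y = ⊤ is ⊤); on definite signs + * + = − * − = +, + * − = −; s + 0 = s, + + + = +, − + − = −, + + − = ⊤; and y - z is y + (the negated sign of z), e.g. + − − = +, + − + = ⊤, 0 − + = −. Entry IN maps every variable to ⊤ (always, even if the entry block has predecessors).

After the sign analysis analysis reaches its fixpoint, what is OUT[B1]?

Converged values:
  B0: | IN=(all ⊤) | OUT=(all ⊤)
  B1: | IN=(all ⊤) | OUT={b:-, e:-, f:+; rest ⊤}
  B2: | IN={b:-, e:-, f:+; rest ⊤} | OUT={b:-, d:-, e:-, f:+; rest ⊤}
  B3: | IN={b:-, d:-, e:-, f:+; rest ⊤} | OUT={a:-, b:-, d:-, e:-, f:+; rest ⊤}
  B4: | IN={a:-, b:-, d:-, e:-, f:+; rest ⊤} | OUT={a:-, b:-, d:-, e:-, f:+; rest ⊤}
  B5: | IN={a:-, b:-, d:-, e:-, f:+; rest ⊤} | OUT={a:-, b:-, d:-, e:+, f:+; rest ⊤}

Merge at B1: IN[B1] = OUT[B0] ⊔ OUT[B4] = {a: ⊤, b: ⊤, c: ⊤, d: ⊤, e: ⊤, f: ⊤}
Applying B1's transfer function to that IN value gives OUT[B1] (row B1 above).

Answer: {a: ⊤, b: -, c: ⊤, d: ⊤, e: -, f: +}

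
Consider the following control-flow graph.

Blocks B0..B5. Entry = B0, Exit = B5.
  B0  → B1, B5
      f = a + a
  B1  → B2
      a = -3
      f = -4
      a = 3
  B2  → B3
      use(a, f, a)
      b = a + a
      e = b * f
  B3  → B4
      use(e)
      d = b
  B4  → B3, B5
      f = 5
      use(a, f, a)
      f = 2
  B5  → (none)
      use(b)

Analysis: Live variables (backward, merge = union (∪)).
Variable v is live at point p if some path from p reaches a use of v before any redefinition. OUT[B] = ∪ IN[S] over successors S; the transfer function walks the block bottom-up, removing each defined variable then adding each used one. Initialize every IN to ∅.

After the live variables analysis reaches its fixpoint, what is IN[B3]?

Answer: {a, b, e}

Derivation:
Fixpoint table:
  B0: | IN={a, b} | OUT={b}
  B1: | IN={} | OUT={a, f}
  B2: | IN={a, f} | OUT={a, b, e}
  B3: | IN={a, b, e} | OUT={a, b, e}
  B4: | IN={a, b, e} | OUT={a, b, e}
  B5: | IN={b} | OUT={}

Merge at B3: OUT[B3] = IN[B4] = {a, b, e}
Applying B3's transfer function to that OUT value gives IN[B3] (row B3 above).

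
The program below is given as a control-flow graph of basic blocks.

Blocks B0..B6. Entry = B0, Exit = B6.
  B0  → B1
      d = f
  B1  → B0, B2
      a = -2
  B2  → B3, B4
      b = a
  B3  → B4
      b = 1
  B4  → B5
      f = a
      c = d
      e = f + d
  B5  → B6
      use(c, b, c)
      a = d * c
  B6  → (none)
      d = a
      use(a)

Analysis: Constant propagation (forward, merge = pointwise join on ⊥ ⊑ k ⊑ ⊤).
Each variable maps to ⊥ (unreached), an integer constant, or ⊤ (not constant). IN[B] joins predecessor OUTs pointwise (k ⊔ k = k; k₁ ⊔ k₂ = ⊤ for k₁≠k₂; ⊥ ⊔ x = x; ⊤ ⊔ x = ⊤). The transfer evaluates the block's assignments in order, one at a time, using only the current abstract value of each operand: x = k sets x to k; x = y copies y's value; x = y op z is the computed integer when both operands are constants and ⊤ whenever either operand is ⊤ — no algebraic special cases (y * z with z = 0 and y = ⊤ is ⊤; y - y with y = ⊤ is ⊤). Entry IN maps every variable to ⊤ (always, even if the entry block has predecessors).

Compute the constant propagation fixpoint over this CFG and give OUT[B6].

Answer: {a: ⊤, b: ⊤, c: ⊤, d: ⊤, e: ⊤, f: -2}

Derivation:
Converged values:
  B0: | IN=(all ⊤) | OUT=(all ⊤)
  B1: | IN=(all ⊤) | OUT={a:-2; rest ⊤}
  B2: | IN={a:-2; rest ⊤} | OUT={a:-2, b:-2; rest ⊤}
  B3: | IN={a:-2, b:-2; rest ⊤} | OUT={a:-2, b:1; rest ⊤}
  B4: | IN={a:-2; rest ⊤} | OUT={a:-2, f:-2; rest ⊤}
  B5: | IN={a:-2, f:-2; rest ⊤} | OUT={f:-2; rest ⊤}
  B6: | IN={f:-2; rest ⊤} | OUT={f:-2; rest ⊤}

Merge at B6: IN[B6] = OUT[B5] = {a: ⊤, b: ⊤, c: ⊤, d: ⊤, e: ⊤, f: -2}
Applying B6's transfer function to that IN value gives OUT[B6] (row B6 above).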